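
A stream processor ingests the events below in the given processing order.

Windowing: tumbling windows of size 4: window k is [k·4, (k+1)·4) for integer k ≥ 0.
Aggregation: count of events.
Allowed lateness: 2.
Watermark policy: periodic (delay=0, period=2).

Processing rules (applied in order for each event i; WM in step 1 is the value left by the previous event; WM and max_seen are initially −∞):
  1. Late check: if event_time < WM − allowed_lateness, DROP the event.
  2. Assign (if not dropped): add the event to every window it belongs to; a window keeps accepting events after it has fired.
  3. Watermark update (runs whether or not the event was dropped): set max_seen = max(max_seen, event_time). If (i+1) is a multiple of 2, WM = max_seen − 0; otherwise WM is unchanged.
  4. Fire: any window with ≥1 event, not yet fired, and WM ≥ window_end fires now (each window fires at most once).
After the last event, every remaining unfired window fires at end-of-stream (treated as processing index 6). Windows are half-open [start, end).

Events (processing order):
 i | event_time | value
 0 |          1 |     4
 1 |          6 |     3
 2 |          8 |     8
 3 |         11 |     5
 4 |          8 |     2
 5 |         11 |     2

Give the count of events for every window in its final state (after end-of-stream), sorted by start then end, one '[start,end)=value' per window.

[0,4)=1 [4,8)=1 [8,12)=3

i=0 t=1 v=4: → [0,4); WM=−∞
i=1 t=6 v=3: → [4,8); WM=6; [0,4) fires=1
i=2 t=8 v=8: → [8,12); WM=6
i=3 t=11 v=5: → [8,12); WM=11; [4,8) fires=1
i=4 t=8 v=2: DROP (t<11-2); WM=11
i=5 t=11 v=2: → [8,12); WM=11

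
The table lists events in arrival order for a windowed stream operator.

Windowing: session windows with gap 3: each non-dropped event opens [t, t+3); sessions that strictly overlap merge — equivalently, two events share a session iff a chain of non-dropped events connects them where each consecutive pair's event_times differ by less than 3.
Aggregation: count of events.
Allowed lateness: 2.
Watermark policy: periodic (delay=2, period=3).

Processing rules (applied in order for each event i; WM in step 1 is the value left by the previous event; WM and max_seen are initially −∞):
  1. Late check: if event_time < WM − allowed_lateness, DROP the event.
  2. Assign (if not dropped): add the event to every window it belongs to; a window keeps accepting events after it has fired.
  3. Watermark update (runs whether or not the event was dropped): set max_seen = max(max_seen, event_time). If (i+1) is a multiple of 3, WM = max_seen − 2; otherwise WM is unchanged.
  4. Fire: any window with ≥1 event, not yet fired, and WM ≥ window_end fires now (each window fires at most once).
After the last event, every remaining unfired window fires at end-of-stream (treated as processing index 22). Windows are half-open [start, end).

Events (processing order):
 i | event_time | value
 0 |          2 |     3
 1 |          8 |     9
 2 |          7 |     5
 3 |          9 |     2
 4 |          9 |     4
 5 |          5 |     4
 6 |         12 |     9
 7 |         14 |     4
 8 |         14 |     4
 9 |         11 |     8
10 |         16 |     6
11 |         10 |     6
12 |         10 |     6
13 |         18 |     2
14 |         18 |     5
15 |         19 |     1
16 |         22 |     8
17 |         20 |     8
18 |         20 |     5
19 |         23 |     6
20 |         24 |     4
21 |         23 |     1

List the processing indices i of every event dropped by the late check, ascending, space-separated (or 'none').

i=0 t=2 v=3: → [2,5); WM=−∞
i=1 t=8 v=9: → [8,11); WM=−∞
i=2 t=7 v=5: → [7,11); WM=6
i=3 t=9 v=2: → [7,12); WM=6
i=4 t=9 v=4: → [7,12); WM=6
i=5 t=5 v=4: → [5,12); WM=7
i=6 t=12 v=9: → [12,15); WM=7
i=7 t=14 v=4: → [12,17); WM=7
i=8 t=14 v=4: → [12,17); WM=12
i=9 t=11 v=8: → [5,17); WM=12
i=10 t=16 v=6: → [5,19); WM=12
i=11 t=10 v=6: → [5,19); WM=14
i=12 t=10 v=6: DROP (t<14-2); WM=14
i=13 t=18 v=2: → [5,21); WM=14
i=14 t=18 v=5: → [5,21); WM=16
i=15 t=19 v=1: → [5,22); WM=16
i=16 t=22 v=8: → [22,25); WM=16
i=17 t=20 v=8: → [5,25); WM=20
i=18 t=20 v=5: → [5,25); WM=20
i=19 t=23 v=6: → [5,26); WM=20
i=20 t=24 v=4: → [5,27); WM=22
i=21 t=23 v=1: → [5,27); WM=22

12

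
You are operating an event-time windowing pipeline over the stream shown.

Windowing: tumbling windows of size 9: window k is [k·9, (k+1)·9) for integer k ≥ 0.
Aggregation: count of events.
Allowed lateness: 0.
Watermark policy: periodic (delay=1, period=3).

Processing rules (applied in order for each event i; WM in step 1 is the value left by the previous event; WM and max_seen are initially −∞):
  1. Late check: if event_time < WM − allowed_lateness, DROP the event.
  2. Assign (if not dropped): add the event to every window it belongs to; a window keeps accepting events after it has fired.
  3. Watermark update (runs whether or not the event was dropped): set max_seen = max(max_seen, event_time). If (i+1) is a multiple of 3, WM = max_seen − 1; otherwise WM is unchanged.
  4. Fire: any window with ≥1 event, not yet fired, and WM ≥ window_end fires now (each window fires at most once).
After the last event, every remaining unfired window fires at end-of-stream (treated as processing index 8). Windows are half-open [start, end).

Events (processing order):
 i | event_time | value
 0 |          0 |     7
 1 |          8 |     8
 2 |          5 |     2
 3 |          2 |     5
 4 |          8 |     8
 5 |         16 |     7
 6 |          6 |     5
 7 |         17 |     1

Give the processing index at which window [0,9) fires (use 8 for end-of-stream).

i=0 t=0 v=7: → [0,9); WM=−∞
i=1 t=8 v=8: → [0,9); WM=−∞
i=2 t=5 v=2: → [0,9); WM=7
i=3 t=2 v=5: DROP (t<7-0); WM=7
i=4 t=8 v=8: → [0,9); WM=7
i=5 t=16 v=7: → [9,18); WM=15; [0,9) fires=4
i=6 t=6 v=5: DROP (t<15-0); WM=15
i=7 t=17 v=1: → [9,18); WM=15

5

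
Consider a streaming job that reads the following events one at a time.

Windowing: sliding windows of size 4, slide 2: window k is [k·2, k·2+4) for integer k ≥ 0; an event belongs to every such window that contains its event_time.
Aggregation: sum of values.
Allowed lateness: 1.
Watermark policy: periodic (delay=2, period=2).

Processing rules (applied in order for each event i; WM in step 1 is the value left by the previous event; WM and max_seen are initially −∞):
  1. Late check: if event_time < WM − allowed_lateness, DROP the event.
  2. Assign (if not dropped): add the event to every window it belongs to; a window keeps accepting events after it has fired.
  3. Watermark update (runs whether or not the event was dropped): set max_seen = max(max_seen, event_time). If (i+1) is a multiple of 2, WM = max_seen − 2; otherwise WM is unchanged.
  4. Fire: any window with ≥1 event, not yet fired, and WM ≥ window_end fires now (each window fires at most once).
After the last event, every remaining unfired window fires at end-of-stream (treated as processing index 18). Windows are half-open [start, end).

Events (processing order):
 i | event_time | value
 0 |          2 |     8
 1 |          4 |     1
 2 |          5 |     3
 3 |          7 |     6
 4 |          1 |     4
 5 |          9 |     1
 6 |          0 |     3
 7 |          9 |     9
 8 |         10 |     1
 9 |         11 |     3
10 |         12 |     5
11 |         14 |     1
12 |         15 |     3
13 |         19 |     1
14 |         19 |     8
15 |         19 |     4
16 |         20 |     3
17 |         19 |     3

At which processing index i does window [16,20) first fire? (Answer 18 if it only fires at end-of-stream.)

i=0 t=2 v=8: → [2,6),[0,4); WM=−∞
i=1 t=4 v=1: → [4,8),[2,6); WM=2
i=2 t=5 v=3: → [4,8),[2,6); WM=2
i=3 t=7 v=6: → [6,10),[4,8); WM=5; [0,4) fires=8
i=4 t=1 v=4: DROP (t<5-1); WM=5
i=5 t=9 v=1: → [8,12),[6,10); WM=7; [2,6) fires=12
i=6 t=0 v=3: DROP (t<7-1); WM=7
i=7 t=9 v=9: → [8,12),[6,10); WM=7
i=8 t=10 v=1: → [10,14),[8,12); WM=7
i=9 t=11 v=3: → [10,14),[8,12); WM=9; [4,8) fires=10
i=10 t=12 v=5: → [12,16),[10,14); WM=9
i=11 t=14 v=1: → [14,18),[12,16); WM=12; [6,10) fires=16 [8,12) fires=14
i=12 t=15 v=3: → [14,18),[12,16); WM=12
i=13 t=19 v=1: → [18,22),[16,20); WM=17; [10,14) fires=9 [12,16) fires=9
i=14 t=19 v=8: → [18,22),[16,20); WM=17
i=15 t=19 v=4: → [18,22),[16,20); WM=17
i=16 t=20 v=3: → [20,24),[18,22); WM=17
i=17 t=19 v=3: → [18,22),[16,20); WM=18; [14,18) fires=4

18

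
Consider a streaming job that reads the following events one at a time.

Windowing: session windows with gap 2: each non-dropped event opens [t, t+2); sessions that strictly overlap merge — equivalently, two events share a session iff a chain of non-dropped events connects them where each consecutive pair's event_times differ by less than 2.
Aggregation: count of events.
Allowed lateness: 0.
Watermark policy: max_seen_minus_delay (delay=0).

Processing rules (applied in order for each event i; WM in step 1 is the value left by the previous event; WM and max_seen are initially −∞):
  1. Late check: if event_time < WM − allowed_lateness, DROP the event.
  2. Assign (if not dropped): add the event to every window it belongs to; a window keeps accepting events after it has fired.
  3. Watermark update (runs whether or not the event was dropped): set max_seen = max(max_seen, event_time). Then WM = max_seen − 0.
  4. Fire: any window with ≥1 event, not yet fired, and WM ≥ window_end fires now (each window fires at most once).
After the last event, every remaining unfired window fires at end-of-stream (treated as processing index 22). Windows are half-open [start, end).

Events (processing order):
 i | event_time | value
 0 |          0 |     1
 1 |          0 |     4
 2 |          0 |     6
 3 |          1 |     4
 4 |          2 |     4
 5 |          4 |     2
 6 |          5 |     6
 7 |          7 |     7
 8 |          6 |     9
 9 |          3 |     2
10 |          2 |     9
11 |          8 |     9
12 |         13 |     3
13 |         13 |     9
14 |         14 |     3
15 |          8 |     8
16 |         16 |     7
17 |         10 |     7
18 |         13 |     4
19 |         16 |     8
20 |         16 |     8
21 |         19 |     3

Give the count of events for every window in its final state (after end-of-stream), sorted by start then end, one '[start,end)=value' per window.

[0,4)=5 [4,7)=2 [7,10)=2 [13,16)=3 [16,18)=3 [19,21)=1

i=0 t=0 v=1: → [0,2); WM=0
i=1 t=0 v=4: → [0,2); WM=0
i=2 t=0 v=6: → [0,2); WM=0
i=3 t=1 v=4: → [0,3); WM=1
i=4 t=2 v=4: → [0,4); WM=2
i=5 t=4 v=2: → [4,6); WM=4
i=6 t=5 v=6: → [4,7); WM=5
i=7 t=7 v=7: → [7,9); WM=7
i=8 t=6 v=9: DROP (t<7-0); WM=7
i=9 t=3 v=2: DROP (t<7-0); WM=7
i=10 t=2 v=9: DROP (t<7-0); WM=7
i=11 t=8 v=9: → [7,10); WM=8
i=12 t=13 v=3: → [13,15); WM=13
i=13 t=13 v=9: → [13,15); WM=13
i=14 t=14 v=3: → [13,16); WM=14
i=15 t=8 v=8: DROP (t<14-0); WM=14
i=16 t=16 v=7: → [16,18); WM=16
i=17 t=10 v=7: DROP (t<16-0); WM=16
i=18 t=13 v=4: DROP (t<16-0); WM=16
i=19 t=16 v=8: → [16,18); WM=16
i=20 t=16 v=8: → [16,18); WM=16
i=21 t=19 v=3: → [19,21); WM=19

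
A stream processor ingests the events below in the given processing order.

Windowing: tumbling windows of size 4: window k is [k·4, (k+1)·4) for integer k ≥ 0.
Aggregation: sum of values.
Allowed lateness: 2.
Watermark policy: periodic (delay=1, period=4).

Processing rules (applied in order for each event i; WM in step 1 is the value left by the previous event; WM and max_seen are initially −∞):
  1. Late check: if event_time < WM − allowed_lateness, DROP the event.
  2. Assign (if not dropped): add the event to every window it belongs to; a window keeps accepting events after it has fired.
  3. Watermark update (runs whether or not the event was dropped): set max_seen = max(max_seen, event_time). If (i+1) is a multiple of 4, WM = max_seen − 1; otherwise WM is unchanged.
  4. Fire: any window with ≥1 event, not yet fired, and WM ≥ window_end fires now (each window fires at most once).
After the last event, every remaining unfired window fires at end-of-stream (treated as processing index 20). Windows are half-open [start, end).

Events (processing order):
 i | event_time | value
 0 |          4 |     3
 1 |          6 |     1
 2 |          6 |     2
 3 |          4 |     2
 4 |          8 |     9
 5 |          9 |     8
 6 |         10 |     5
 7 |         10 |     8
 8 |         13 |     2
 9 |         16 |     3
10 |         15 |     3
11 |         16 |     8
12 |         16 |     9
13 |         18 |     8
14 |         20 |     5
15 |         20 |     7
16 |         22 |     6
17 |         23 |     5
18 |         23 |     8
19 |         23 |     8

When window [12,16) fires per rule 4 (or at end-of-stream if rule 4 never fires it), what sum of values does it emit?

i=0 t=4 v=3: → [4,8); WM=−∞
i=1 t=6 v=1: → [4,8); WM=−∞
i=2 t=6 v=2: → [4,8); WM=−∞
i=3 t=4 v=2: → [4,8); WM=5
i=4 t=8 v=9: → [8,12); WM=5
i=5 t=9 v=8: → [8,12); WM=5
i=6 t=10 v=5: → [8,12); WM=5
i=7 t=10 v=8: → [8,12); WM=9; [4,8) fires=8
i=8 t=13 v=2: → [12,16); WM=9
i=9 t=16 v=3: → [16,20); WM=9
i=10 t=15 v=3: → [12,16); WM=9
i=11 t=16 v=8: → [16,20); WM=15; [8,12) fires=30
i=12 t=16 v=9: → [16,20); WM=15
i=13 t=18 v=8: → [16,20); WM=15
i=14 t=20 v=5: → [20,24); WM=15
i=15 t=20 v=7: → [20,24); WM=19; [12,16) fires=5
i=16 t=22 v=6: → [20,24); WM=19
i=17 t=23 v=5: → [20,24); WM=19
i=18 t=23 v=8: → [20,24); WM=19
i=19 t=23 v=8: → [20,24); WM=22; [16,20) fires=28

5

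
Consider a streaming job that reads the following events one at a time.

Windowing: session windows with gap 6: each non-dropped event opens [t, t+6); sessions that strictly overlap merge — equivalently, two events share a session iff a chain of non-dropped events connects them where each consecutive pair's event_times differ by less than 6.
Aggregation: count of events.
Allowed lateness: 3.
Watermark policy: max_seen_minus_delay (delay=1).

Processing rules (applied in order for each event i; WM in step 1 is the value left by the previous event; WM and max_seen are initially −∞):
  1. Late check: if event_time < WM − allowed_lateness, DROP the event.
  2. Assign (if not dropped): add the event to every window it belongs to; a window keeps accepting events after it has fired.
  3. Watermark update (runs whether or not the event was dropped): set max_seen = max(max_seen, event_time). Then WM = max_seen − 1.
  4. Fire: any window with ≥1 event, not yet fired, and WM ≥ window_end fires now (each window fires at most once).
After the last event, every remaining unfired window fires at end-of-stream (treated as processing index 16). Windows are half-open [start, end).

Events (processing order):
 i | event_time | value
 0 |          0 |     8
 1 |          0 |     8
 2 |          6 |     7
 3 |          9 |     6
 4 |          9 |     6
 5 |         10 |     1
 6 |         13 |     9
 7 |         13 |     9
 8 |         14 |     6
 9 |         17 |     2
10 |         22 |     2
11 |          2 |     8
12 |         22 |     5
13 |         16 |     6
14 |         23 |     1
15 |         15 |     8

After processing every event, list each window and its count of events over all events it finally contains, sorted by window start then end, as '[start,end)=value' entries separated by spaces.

i=0 t=0 v=8: → [0,6); WM=-1
i=1 t=0 v=8: → [0,6); WM=-1
i=2 t=6 v=7: → [6,12); WM=5
i=3 t=9 v=6: → [6,15); WM=8
i=4 t=9 v=6: → [6,15); WM=8
i=5 t=10 v=1: → [6,16); WM=9
i=6 t=13 v=9: → [6,19); WM=12
i=7 t=13 v=9: → [6,19); WM=12
i=8 t=14 v=6: → [6,20); WM=13
i=9 t=17 v=2: → [6,23); WM=16
i=10 t=22 v=2: → [6,28); WM=21
i=11 t=2 v=8: DROP (t<21-3); WM=21
i=12 t=22 v=5: → [6,28); WM=21
i=13 t=16 v=6: DROP (t<21-3); WM=21
i=14 t=23 v=1: → [6,29); WM=22
i=15 t=15 v=8: DROP (t<22-3); WM=22

[0,6)=2 [6,29)=11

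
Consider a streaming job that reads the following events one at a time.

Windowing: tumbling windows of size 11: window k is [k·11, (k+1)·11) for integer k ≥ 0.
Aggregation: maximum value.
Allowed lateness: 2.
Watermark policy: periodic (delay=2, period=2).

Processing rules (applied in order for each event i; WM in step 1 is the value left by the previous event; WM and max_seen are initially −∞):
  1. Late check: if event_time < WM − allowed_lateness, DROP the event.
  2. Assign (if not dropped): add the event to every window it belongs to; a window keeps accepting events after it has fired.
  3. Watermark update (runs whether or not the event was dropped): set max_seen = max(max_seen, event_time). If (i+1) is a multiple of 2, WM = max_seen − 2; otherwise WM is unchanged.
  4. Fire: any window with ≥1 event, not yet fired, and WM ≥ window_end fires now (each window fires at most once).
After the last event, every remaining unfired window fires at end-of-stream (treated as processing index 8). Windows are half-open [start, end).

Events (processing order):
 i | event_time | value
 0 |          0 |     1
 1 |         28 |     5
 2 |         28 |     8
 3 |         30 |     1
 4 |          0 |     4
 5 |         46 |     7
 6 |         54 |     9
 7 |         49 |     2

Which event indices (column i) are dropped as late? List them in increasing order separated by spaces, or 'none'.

i=0 t=0 v=1: → [0,11); WM=−∞
i=1 t=28 v=5: → [22,33); WM=26; [0,11) fires=1
i=2 t=28 v=8: → [22,33); WM=26
i=3 t=30 v=1: → [22,33); WM=28
i=4 t=0 v=4: DROP (t<28-2); WM=28
i=5 t=46 v=7: → [44,55); WM=44; [22,33) fires=8
i=6 t=54 v=9: → [44,55); WM=44
i=7 t=49 v=2: → [44,55); WM=52

4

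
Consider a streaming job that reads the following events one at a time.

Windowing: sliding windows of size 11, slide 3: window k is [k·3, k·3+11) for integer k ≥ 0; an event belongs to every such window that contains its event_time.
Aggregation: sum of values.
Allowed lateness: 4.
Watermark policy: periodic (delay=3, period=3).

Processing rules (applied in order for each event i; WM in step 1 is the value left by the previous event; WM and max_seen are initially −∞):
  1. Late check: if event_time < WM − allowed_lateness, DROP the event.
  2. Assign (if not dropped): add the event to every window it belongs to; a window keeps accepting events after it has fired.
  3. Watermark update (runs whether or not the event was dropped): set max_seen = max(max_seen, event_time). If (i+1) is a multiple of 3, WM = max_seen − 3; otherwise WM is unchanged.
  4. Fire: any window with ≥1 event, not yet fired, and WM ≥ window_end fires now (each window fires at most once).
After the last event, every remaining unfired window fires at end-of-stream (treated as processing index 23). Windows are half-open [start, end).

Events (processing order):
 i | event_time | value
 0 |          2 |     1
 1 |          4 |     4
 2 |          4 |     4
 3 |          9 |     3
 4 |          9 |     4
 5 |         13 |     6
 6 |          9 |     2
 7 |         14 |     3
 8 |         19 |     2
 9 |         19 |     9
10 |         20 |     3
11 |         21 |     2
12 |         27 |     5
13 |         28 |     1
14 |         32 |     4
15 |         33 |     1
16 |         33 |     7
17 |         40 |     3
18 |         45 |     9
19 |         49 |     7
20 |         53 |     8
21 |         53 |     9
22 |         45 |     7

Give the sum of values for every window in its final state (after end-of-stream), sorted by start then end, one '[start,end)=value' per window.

i=0 t=2 v=1: → [0,11); WM=−∞
i=1 t=4 v=4: → [3,14),[0,11); WM=−∞
i=2 t=4 v=4: → [3,14),[0,11); WM=1
i=3 t=9 v=3: → [9,20),[6,17),[3,14),[0,11); WM=1
i=4 t=9 v=4: → [9,20),[6,17),[3,14),[0,11); WM=1
i=5 t=13 v=6: → [12,23),[9,20),[6,17),[3,14); WM=10
i=6 t=9 v=2: → [9,20),[6,17),[3,14),[0,11); WM=10
i=7 t=14 v=3: → [12,23),[9,20),[6,17); WM=10
i=8 t=19 v=2: → [18,29),[15,26),[12,23),[9,20); WM=16; [0,11) fires=18 [3,14) fires=23
i=9 t=19 v=9: → [18,29),[15,26),[12,23),[9,20); WM=16
i=10 t=20 v=3: → [18,29),[15,26),[12,23); WM=16
i=11 t=21 v=2: → [21,32),[18,29),[15,26),[12,23); WM=18; [6,17) fires=18
i=12 t=27 v=5: → [27,38),[24,35),[21,32),[18,29); WM=18
i=13 t=28 v=1: → [27,38),[24,35),[21,32),[18,29); WM=18
i=14 t=32 v=4: → [30,41),[27,38),[24,35); WM=29; [9,20) fires=29 [12,23) fires=25 [15,26) fires=16 [18,29) fires=22
i=15 t=33 v=1: → [33,44),[30,41),[27,38),[24,35); WM=29
i=16 t=33 v=7: → [33,44),[30,41),[27,38),[24,35); WM=29
i=17 t=40 v=3: → [39,50),[36,47),[33,44),[30,41); WM=37; [21,32) fires=8 [24,35) fires=18
i=18 t=45 v=9: → [45,56),[42,53),[39,50),[36,47); WM=37
i=19 t=49 v=7: → [48,59),[45,56),[42,53),[39,50); WM=37
i=20 t=53 v=8: → [51,62),[48,59),[45,56); WM=50; [27,38) fires=18 [30,41) fires=15 [33,44) fires=11 [36,47) fires=12 [39,50) fires=19
i=21 t=53 v=9: → [51,62),[48,59),[45,56); WM=50
i=22 t=45 v=7: DROP (t<50-4); WM=50

[0,11)=18 [3,14)=23 [6,17)=18 [9,20)=29 [12,23)=25 [15,26)=16 [18,29)=22 [21,32)=8 [24,35)=18 [27,38)=18 [30,41)=15 [33,44)=11 [36,47)=12 [39,50)=19 [42,53)=16 [45,56)=33 [48,59)=24 [51,62)=17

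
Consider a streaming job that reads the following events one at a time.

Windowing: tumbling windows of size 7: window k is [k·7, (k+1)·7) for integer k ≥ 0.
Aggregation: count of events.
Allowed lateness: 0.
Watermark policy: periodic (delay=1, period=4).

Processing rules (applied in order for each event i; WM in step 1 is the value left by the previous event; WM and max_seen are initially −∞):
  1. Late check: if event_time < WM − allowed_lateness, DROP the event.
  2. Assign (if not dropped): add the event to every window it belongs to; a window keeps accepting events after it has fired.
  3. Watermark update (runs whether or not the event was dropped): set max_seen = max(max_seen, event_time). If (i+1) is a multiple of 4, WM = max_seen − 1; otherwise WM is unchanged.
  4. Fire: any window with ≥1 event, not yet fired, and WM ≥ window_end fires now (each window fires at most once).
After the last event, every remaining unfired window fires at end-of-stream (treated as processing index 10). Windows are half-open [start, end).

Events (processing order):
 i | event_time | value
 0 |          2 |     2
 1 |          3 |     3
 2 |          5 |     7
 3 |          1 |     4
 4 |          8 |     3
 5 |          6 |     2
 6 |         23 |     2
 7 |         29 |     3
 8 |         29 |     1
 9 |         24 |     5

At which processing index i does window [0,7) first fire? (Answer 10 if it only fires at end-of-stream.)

i=0 t=2 v=2: → [0,7); WM=−∞
i=1 t=3 v=3: → [0,7); WM=−∞
i=2 t=5 v=7: → [0,7); WM=−∞
i=3 t=1 v=4: → [0,7); WM=4
i=4 t=8 v=3: → [7,14); WM=4
i=5 t=6 v=2: → [0,7); WM=4
i=6 t=23 v=2: → [21,28); WM=4
i=7 t=29 v=3: → [28,35); WM=28; [0,7) fires=5 [7,14) fires=1 [21,28) fires=1
i=8 t=29 v=1: → [28,35); WM=28
i=9 t=24 v=5: DROP (t<28-0); WM=28

7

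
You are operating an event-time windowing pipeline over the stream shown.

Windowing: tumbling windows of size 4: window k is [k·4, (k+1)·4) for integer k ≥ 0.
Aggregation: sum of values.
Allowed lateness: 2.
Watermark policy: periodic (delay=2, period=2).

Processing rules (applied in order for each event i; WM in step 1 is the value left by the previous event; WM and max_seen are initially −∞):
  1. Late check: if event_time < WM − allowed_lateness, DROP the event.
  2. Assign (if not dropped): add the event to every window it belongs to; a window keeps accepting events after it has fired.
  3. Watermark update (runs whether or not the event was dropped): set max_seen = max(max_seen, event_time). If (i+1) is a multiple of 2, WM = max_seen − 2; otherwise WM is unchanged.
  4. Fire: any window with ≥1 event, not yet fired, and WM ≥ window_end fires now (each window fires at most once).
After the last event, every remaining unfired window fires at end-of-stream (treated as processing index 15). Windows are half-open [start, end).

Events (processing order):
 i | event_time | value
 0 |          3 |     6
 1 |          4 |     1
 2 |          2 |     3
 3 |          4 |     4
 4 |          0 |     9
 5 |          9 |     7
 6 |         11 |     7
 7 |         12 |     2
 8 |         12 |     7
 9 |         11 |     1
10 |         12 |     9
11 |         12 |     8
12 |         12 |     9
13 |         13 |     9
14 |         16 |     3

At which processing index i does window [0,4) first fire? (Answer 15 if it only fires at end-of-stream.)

i=0 t=3 v=6: → [0,4); WM=−∞
i=1 t=4 v=1: → [4,8); WM=2
i=2 t=2 v=3: → [0,4); WM=2
i=3 t=4 v=4: → [4,8); WM=2
i=4 t=0 v=9: → [0,4); WM=2
i=5 t=9 v=7: → [8,12); WM=7; [0,4) fires=18
i=6 t=11 v=7: → [8,12); WM=7
i=7 t=12 v=2: → [12,16); WM=10; [4,8) fires=5
i=8 t=12 v=7: → [12,16); WM=10
i=9 t=11 v=1: → [8,12); WM=10
i=10 t=12 v=9: → [12,16); WM=10
i=11 t=12 v=8: → [12,16); WM=10
i=12 t=12 v=9: → [12,16); WM=10
i=13 t=13 v=9: → [12,16); WM=11
i=14 t=16 v=3: → [16,20); WM=11

5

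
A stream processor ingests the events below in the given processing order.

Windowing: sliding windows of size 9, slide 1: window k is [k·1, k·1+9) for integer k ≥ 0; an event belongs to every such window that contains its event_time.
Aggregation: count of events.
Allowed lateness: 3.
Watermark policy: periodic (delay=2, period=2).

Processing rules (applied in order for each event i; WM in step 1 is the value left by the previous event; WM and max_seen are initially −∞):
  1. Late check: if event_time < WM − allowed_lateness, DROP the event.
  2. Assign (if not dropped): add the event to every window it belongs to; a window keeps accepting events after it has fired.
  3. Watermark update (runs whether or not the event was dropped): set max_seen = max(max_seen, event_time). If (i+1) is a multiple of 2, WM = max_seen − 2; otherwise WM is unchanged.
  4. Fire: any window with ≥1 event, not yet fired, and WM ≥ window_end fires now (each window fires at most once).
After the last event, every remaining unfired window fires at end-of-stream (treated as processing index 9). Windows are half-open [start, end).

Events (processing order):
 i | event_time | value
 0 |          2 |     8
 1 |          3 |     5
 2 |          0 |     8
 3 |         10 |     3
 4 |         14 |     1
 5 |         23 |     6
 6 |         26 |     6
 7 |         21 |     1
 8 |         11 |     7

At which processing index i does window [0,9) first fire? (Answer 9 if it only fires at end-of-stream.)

5

i=0 t=2 v=8: → [2,11),[1,10),[0,9); WM=−∞
i=1 t=3 v=5: → [3,12),[2,11),[1,10),[0,9); WM=1
i=2 t=0 v=8: → [0,9); WM=1
i=3 t=10 v=3: → [10,19),[9,18),[8,17),[7,16),[6,15),[5,14),[4,13),[3,12),[2,11); WM=8
i=4 t=14 v=1: → [14,23),[13,22),[12,21),[11,20),[10,19),[9,18),[8,17),[7,16),[6,15); WM=8
i=5 t=23 v=6: → [23,32),[22,31),[21,30),[20,29),[19,28),[18,27),[17,26),[16,25),[15,24); WM=21; [0,9) fires=3 [1,10) fires=2 [2,11) fires=3 [3,12) fires=2 [4,13) fires=1 [5,14) fires=1 [6,15) fires=2 [7,16) fires=2 [8,17) fires=2 [9,18) fires=2 [10,19) fires=2 [11,20) fires=1 [12,21) fires=1
i=6 t=26 v=6: → [26,35),[25,34),[24,33),[23,32),[22,31),[21,30),[20,29),[19,28),[18,27); WM=21
i=7 t=21 v=1: → [21,30),[20,29),[19,28),[18,27),[17,26),[16,25),[15,24),[14,23),[13,22); WM=24; [13,22) fires=2 [14,23) fires=2 [15,24) fires=2
i=8 t=11 v=7: DROP (t<24-3); WM=24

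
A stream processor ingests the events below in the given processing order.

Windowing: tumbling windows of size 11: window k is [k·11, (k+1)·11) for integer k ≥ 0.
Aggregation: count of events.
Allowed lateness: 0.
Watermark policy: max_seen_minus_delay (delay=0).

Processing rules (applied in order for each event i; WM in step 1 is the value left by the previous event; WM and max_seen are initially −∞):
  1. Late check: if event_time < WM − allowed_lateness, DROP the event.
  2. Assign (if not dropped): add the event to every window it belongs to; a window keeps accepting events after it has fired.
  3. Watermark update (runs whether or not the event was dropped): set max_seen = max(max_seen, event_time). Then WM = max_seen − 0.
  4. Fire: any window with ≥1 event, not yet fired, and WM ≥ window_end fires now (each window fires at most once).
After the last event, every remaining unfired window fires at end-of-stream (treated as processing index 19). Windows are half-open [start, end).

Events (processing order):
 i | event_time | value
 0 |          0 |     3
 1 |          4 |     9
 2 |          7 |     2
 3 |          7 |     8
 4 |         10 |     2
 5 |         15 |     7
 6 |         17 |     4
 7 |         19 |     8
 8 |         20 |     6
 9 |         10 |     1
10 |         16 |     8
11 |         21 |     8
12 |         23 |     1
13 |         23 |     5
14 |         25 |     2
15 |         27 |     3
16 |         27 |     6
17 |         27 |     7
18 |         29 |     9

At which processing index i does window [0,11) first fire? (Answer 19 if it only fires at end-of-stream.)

i=0 t=0 v=3: → [0,11); WM=0
i=1 t=4 v=9: → [0,11); WM=4
i=2 t=7 v=2: → [0,11); WM=7
i=3 t=7 v=8: → [0,11); WM=7
i=4 t=10 v=2: → [0,11); WM=10
i=5 t=15 v=7: → [11,22); WM=15; [0,11) fires=5
i=6 t=17 v=4: → [11,22); WM=17
i=7 t=19 v=8: → [11,22); WM=19
i=8 t=20 v=6: → [11,22); WM=20
i=9 t=10 v=1: DROP (t<20-0); WM=20
i=10 t=16 v=8: DROP (t<20-0); WM=20
i=11 t=21 v=8: → [11,22); WM=21
i=12 t=23 v=1: → [22,33); WM=23; [11,22) fires=5
i=13 t=23 v=5: → [22,33); WM=23
i=14 t=25 v=2: → [22,33); WM=25
i=15 t=27 v=3: → [22,33); WM=27
i=16 t=27 v=6: → [22,33); WM=27
i=17 t=27 v=7: → [22,33); WM=27
i=18 t=29 v=9: → [22,33); WM=29

5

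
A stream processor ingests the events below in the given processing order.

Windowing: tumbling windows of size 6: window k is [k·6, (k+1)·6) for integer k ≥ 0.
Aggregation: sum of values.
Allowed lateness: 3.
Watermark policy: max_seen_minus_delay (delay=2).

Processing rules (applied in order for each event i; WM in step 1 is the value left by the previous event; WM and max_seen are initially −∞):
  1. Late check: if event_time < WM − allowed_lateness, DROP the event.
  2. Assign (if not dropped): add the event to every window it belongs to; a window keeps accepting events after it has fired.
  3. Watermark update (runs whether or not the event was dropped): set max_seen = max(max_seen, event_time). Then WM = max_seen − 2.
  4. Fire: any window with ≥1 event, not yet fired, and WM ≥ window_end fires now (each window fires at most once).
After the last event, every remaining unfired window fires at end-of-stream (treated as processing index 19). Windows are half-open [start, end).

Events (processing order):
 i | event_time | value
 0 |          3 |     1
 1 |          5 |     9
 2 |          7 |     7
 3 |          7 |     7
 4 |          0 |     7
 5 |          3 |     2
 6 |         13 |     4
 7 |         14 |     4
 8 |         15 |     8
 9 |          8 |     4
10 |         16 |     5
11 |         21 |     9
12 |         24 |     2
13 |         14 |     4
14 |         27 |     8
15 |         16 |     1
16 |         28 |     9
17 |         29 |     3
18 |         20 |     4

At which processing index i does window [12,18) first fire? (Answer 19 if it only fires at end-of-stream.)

i=0 t=3 v=1: → [0,6); WM=1
i=1 t=5 v=9: → [0,6); WM=3
i=2 t=7 v=7: → [6,12); WM=5
i=3 t=7 v=7: → [6,12); WM=5
i=4 t=0 v=7: DROP (t<5-3); WM=5
i=5 t=3 v=2: → [0,6); WM=5
i=6 t=13 v=4: → [12,18); WM=11; [0,6) fires=12
i=7 t=14 v=4: → [12,18); WM=12; [6,12) fires=14
i=8 t=15 v=8: → [12,18); WM=13
i=9 t=8 v=4: DROP (t<13-3); WM=13
i=10 t=16 v=5: → [12,18); WM=14
i=11 t=21 v=9: → [18,24); WM=19; [12,18) fires=21
i=12 t=24 v=2: → [24,30); WM=22
i=13 t=14 v=4: DROP (t<22-3); WM=22
i=14 t=27 v=8: → [24,30); WM=25; [18,24) fires=9
i=15 t=16 v=1: DROP (t<25-3); WM=25
i=16 t=28 v=9: → [24,30); WM=26
i=17 t=29 v=3: → [24,30); WM=27
i=18 t=20 v=4: DROP (t<27-3); WM=27

11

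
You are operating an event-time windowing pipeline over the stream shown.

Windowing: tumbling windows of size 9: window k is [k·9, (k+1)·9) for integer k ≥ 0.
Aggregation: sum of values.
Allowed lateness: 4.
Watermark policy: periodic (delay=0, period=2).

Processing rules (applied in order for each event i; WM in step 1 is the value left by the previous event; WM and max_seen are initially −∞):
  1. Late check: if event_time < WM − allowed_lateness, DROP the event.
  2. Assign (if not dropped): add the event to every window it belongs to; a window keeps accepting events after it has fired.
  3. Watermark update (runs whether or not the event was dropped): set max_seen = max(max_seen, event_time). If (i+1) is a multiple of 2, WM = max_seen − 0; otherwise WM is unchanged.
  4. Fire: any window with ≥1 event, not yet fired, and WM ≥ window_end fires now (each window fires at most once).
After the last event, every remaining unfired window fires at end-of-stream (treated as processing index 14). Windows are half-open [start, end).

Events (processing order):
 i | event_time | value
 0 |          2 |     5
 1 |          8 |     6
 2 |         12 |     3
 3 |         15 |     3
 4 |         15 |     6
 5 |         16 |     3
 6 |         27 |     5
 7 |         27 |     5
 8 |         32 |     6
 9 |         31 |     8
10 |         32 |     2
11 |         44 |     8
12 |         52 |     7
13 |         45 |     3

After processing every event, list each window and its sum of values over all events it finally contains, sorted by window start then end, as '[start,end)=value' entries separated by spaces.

i=0 t=2 v=5: → [0,9); WM=−∞
i=1 t=8 v=6: → [0,9); WM=8
i=2 t=12 v=3: → [9,18); WM=8
i=3 t=15 v=3: → [9,18); WM=15; [0,9) fires=11
i=4 t=15 v=6: → [9,18); WM=15
i=5 t=16 v=3: → [9,18); WM=16
i=6 t=27 v=5: → [27,36); WM=16
i=7 t=27 v=5: → [27,36); WM=27; [9,18) fires=15
i=8 t=32 v=6: → [27,36); WM=27
i=9 t=31 v=8: → [27,36); WM=32
i=10 t=32 v=2: → [27,36); WM=32
i=11 t=44 v=8: → [36,45); WM=44; [27,36) fires=26
i=12 t=52 v=7: → [45,54); WM=44
i=13 t=45 v=3: → [45,54); WM=52; [36,45) fires=8

[0,9)=11 [9,18)=15 [27,36)=26 [36,45)=8 [45,54)=10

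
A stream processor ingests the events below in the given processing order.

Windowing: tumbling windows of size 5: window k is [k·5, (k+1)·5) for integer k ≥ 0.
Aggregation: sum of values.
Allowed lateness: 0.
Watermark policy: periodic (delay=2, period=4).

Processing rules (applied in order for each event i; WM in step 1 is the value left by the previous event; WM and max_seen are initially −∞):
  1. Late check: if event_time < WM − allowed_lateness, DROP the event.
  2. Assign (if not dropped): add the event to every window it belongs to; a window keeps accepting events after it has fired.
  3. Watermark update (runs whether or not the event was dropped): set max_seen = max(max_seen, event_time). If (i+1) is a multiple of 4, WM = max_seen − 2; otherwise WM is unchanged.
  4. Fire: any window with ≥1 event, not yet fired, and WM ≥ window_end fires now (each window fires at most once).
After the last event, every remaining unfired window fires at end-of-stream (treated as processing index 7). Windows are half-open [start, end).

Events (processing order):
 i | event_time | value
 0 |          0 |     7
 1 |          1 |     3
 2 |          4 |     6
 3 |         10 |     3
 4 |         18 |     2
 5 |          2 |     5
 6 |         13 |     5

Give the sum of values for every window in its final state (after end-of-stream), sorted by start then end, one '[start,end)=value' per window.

[0,5)=16 [10,15)=8 [15,20)=2

i=0 t=0 v=7: → [0,5); WM=−∞
i=1 t=1 v=3: → [0,5); WM=−∞
i=2 t=4 v=6: → [0,5); WM=−∞
i=3 t=10 v=3: → [10,15); WM=8; [0,5) fires=16
i=4 t=18 v=2: → [15,20); WM=8
i=5 t=2 v=5: DROP (t<8-0); WM=8
i=6 t=13 v=5: → [10,15); WM=8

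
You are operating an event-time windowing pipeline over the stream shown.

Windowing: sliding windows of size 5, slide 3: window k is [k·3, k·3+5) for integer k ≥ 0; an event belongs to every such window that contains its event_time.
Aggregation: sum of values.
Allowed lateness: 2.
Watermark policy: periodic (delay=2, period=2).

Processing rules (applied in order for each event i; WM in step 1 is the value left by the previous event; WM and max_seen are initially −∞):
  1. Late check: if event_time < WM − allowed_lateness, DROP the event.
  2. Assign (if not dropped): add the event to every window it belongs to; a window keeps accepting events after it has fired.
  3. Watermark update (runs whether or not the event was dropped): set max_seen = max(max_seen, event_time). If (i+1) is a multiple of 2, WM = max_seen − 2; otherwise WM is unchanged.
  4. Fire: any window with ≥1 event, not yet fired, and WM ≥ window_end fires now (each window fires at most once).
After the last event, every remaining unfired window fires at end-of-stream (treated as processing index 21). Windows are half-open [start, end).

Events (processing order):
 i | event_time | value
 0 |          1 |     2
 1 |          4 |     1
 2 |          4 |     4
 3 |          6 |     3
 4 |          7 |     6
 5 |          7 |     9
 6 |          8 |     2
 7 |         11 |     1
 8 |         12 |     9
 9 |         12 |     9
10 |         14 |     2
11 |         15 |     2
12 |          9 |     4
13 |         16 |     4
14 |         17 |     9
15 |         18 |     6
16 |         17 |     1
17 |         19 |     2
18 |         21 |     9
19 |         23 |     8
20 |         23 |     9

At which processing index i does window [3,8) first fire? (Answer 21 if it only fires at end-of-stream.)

7

i=0 t=1 v=2: → [0,5); WM=−∞
i=1 t=4 v=1: → [3,8),[0,5); WM=2
i=2 t=4 v=4: → [3,8),[0,5); WM=2
i=3 t=6 v=3: → [6,11),[3,8); WM=4
i=4 t=7 v=6: → [6,11),[3,8); WM=4
i=5 t=7 v=9: → [6,11),[3,8); WM=5; [0,5) fires=7
i=6 t=8 v=2: → [6,11); WM=5
i=7 t=11 v=1: → [9,14); WM=9; [3,8) fires=23
i=8 t=12 v=9: → [12,17),[9,14); WM=9
i=9 t=12 v=9: → [12,17),[9,14); WM=10
i=10 t=14 v=2: → [12,17); WM=10
i=11 t=15 v=2: → [15,20),[12,17); WM=13; [6,11) fires=20
i=12 t=9 v=4: DROP (t<13-2); WM=13
i=13 t=16 v=4: → [15,20),[12,17); WM=14; [9,14) fires=19
i=14 t=17 v=9: → [15,20); WM=14
i=15 t=18 v=6: → [18,23),[15,20); WM=16
i=16 t=17 v=1: → [15,20); WM=16
i=17 t=19 v=2: → [18,23),[15,20); WM=17; [12,17) fires=26
i=18 t=21 v=9: → [21,26),[18,23); WM=17
i=19 t=23 v=8: → [21,26); WM=21; [15,20) fires=24
i=20 t=23 v=9: → [21,26); WM=21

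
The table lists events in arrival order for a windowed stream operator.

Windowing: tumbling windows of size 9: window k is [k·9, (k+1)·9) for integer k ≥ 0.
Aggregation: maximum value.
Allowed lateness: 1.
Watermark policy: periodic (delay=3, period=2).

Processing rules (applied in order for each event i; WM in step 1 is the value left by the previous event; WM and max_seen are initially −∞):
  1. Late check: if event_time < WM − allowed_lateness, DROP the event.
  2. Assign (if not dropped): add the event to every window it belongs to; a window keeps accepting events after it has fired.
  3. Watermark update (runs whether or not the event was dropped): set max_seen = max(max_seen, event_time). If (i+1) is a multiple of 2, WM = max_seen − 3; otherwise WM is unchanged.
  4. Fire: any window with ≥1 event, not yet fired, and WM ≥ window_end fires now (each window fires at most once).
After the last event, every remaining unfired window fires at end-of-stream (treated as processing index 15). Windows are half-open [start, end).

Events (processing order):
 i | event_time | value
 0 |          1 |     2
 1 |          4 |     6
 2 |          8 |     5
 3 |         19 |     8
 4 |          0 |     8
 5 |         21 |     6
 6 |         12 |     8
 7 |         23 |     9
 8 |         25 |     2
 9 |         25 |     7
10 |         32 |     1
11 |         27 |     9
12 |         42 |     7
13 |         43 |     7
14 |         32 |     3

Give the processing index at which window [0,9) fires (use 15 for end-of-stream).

3

i=0 t=1 v=2: → [0,9); WM=−∞
i=1 t=4 v=6: → [0,9); WM=1
i=2 t=8 v=5: → [0,9); WM=1
i=3 t=19 v=8: → [18,27); WM=16; [0,9) fires=6
i=4 t=0 v=8: DROP (t<16-1); WM=16
i=5 t=21 v=6: → [18,27); WM=18
i=6 t=12 v=8: DROP (t<18-1); WM=18
i=7 t=23 v=9: → [18,27); WM=20
i=8 t=25 v=2: → [18,27); WM=20
i=9 t=25 v=7: → [18,27); WM=22
i=10 t=32 v=1: → [27,36); WM=22
i=11 t=27 v=9: → [27,36); WM=29; [18,27) fires=9
i=12 t=42 v=7: → [36,45); WM=29
i=13 t=43 v=7: → [36,45); WM=40; [27,36) fires=9
i=14 t=32 v=3: DROP (t<40-1); WM=40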